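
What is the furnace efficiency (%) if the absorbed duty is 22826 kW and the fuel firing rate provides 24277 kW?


Furnace efficiency = Q_absorbed / Q_fuel * 100
= 22826 / 24277 * 100 = 94.02

94.02 %


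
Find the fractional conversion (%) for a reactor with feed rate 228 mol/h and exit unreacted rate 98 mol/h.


X = (F_in - F_out) / F_in * 100
Moles reacted = 228 - 98 = 130
X = 130 / 228 * 100
= 0.5702 * 100
= 57.02 %

57.02 %


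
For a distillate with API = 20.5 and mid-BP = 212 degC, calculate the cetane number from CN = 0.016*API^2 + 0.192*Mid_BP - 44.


CN = 0.016 * 20.5^2 + 0.192 * 212 - 44
CN = 6.724 + 40.704 - 44 = 3.428

3.428


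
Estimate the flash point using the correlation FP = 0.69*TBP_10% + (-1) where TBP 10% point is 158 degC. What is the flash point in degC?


FP = 0.69 * 158 + (-1) = 108.02

108.02 degC


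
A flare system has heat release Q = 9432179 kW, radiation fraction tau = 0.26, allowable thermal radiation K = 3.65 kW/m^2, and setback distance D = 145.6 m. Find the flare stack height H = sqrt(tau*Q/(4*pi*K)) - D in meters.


tau*Q/(4*pi*K) = 0.26 * 9432179 / (4 * pi * 3.65) = 53466.6
sqrt(53466.6) = 231.228
H = 231.228 - 145.6 = 85.63

85.63 m


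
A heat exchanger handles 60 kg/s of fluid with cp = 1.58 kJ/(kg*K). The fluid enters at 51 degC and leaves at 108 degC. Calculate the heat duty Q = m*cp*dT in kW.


Q = m_dot * cp * delta_T
delta_T = 108 - 51 = 57 K
Q = 60 * 1.58 * 57
= 94.8 * 57
= 5403.6 kW

5403.6 kW


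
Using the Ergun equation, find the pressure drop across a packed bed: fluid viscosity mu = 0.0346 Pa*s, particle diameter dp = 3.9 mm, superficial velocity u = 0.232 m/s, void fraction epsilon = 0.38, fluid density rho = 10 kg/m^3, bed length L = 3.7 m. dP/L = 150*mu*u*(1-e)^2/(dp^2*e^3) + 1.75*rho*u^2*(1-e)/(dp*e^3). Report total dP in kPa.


dp = 3.9 mm = 0.0039 m
Viscous term = 150*0.0346*0.232*(1-0.38)^2 / (0.0039^2*0.38^3) = 554573
Inertial term = 1.75*10*0.232^2*(1-0.38) / (0.0039*0.38^3) = 2728.92
dP/L = 554573 + 2728.92 = 557302 Pa/m
dP = 557302 * 3.7 / 1000 = 2062 kPa

2062 kPa


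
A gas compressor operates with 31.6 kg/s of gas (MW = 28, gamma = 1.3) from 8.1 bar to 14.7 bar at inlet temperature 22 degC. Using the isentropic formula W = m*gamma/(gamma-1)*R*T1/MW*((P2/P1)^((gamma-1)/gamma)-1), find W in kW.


Isentropic work: W = m*(gamma/(gamma-1))*(R*T1/MW)*((P2/P1)^((gamma-1)/gamma) - 1)
T1 = 22 + 273.15 = 295.15 K
Pressure ratio = 14.7 / 8.1 = 1.81481
Exponent = (1.3 - 1)/1.3 = 0.230769
(P2/P1)^exp - 1 = 1.81481^0.230769 - 1 = 0.147441
W = 31.6 * 1.3 / 0.3 * 8.314 * 295.15 / 28 * 0.147441 = 1769

1769 kW


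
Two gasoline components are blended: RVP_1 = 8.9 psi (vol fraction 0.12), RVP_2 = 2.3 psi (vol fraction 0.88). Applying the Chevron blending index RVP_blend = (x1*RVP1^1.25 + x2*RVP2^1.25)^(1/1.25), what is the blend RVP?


Chevron index: RVP_blend = (sum xi*RVPi^1.25)^(1/1.25)
RVP^1.25 terms: 0.12 * 8.9^1.25 + 0.88 * 2.3^1.25 = 4.33721
RVP_blend = 4.33721^(1/1.25) = 3.234

3.234 psi


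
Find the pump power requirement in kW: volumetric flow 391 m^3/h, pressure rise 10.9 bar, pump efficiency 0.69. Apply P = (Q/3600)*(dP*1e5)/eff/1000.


Q = 391 / 3600 = 0.108611 m^3/s
P = 0.108611 * (10.9 * 1e5) / 0.69 / 1000 = 171.6

171.6 kW


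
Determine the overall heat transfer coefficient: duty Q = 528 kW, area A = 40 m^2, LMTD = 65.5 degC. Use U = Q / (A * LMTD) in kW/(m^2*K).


From Q = U*A*LMTD, U = Q / (A * LMTD)
U = 528 / (40 * 65.5) = 528 / 2620 = 0.2015

0.2015 kW/(m^2*K)


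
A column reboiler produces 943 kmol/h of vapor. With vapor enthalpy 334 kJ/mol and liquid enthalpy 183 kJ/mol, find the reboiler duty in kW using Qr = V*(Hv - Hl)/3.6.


Qr = 943 * (334 - 183) / 3.6 = 943 * 151 / 3.6 = 39550

39550 kW


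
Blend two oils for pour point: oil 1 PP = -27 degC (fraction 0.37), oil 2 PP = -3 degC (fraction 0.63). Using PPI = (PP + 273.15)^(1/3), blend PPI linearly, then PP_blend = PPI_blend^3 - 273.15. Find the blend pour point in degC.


PPI_1 = (-27 + 273.15)^(1/3) = 6.2671
PPI_2 = (-3 + 273.15)^(1/3) = 6.464501
PPI_blend = 0.37 * 6.2671 + 0.63 * 6.464501 = 6.391463
PP_blend = 6.391463^3 - 273.15 = 261.0964 - 273.15 = -12.05

-12.05 degC


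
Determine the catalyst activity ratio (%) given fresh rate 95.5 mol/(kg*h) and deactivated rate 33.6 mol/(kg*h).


Activity (%) = (rate_used / rate_fresh) * 100
rate_used = 33.6, rate_fresh = 95.5
= (33.6 / 95.5) * 100
= 0.3518 * 100 = 35.18

35.18 %


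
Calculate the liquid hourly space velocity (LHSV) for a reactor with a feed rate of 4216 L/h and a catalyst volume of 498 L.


LHSV = volumetric feed rate / catalyst volume
= 4216 L/h / 498 L
= 8.466 h^-1

8.466 h^-1


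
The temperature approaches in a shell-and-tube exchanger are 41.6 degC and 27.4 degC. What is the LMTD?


LMTD = (dT1 - dT2) / ln(dT1/dT2)
= (41.6 - 27.4) / ln(41.6 / 27.4) = 14.2 / 0.417557 = 34.01

34.01 degC


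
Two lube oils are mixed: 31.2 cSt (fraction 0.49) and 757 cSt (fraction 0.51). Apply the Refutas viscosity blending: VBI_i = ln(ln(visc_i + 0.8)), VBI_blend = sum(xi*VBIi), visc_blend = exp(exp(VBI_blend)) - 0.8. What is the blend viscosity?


Refutas method: VBN_i = 14.534*ln(ln(visc_i + 0.8)) + 10.975, blended linearly by mass fraction; since VBN is linear in VBI_i = ln(ln(visc_i + 0.8)) and the fractions sum to 1, blend VBI directly: visc = exp(exp(VBI_blend)) - 0.8
VBI_1 = ln(ln(31.2 + 0.8)) = 1.24292
VBI_2 = ln(ln(757 + 0.8)) = 1.89167
VBI_blend = 0.49 * 1.24292 + 0.51 * 1.89167 = 1.57378
visc_blend = exp(exp(1.57378)) - 0.8 = 123.8

123.8 cSt


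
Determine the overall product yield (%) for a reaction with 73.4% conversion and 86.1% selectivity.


Overall yield = conversion (%) * selectivity (%) / 100
Conversion = 73.4%, Selectivity = 86.1%
Y = 73.4 * 86.1 / 100
= 63.1974 %

63.1974 %


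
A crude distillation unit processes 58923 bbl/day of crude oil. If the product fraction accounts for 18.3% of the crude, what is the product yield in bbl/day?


Crude throughput = 58923 bbl/day
Fraction yield = 18.3%
yield = throughput * fraction / 100
yield = 58923 * 18.3 / 100 = 10782.909

10782.909 bbl/day


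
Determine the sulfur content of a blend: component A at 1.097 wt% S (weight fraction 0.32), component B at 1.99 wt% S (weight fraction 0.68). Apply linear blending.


Linear sulfur blending: S_blend = x1*S1 + x2*S2
Contribution 1: 0.32 * 1.097 = 0.35104 wt%
Contribution 2: 0.68 * 1.99 = 1.3532 wt%
S_blend = 0.35104 + 1.3532 = 1.70424

1.70424 wt%


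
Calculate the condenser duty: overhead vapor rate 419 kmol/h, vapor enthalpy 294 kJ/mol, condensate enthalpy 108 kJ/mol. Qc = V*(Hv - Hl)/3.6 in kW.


Qc = 419 * (294 - 108) / 3.6 = 419 * 186 / 3.6 = 21650

21650 kW


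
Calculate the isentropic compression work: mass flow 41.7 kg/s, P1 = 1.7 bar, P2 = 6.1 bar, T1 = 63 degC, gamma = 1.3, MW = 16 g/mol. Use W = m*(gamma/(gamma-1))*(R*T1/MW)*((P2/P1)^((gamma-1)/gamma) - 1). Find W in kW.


Isentropic work: W = m*(gamma/(gamma-1))*(R*T1/MW)*((P2/P1)^((gamma-1)/gamma) - 1)
T1 = 63 + 273.15 = 336.15 K
Pressure ratio = 6.1 / 1.7 = 3.58824
Exponent = (1.3 - 1)/1.3 = 0.230769
(P2/P1)^exp - 1 = 3.58824^0.230769 - 1 = 0.342918
W = 41.7 * 1.3 / 0.3 * 8.314 * 336.15 / 16 * 0.342918 = 10820

10820 kW


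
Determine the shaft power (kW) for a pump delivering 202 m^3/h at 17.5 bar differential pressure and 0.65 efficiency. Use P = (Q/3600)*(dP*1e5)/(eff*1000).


Q = 202 / 3600 = 0.0561111 m^3/s
P = 0.0561111 * (17.5 * 1e5) / 0.65 / 1000 = 151.1

151.1 kW


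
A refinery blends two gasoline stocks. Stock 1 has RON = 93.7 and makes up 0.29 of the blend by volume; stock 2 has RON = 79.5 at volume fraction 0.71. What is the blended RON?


Linear blending: RON_blend = sum(vi * RONi)
Contribution 1: 0.29 * 93.7 = 27.173
Contribution 2: 0.71 * 79.5 = 56.445
RON_blend = 27.173 + 56.445 = 83.618

83.618


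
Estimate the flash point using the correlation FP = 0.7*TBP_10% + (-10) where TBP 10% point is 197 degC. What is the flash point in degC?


FP = 0.7 * 197 + (-10) = 127.9

127.9 degC


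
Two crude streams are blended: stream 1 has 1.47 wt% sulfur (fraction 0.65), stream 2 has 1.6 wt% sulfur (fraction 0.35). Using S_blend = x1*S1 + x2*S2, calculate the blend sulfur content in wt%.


Linear sulfur blending: S_blend = x1*S1 + x2*S2
Contribution 1: 0.65 * 1.47 = 0.9555 wt%
Contribution 2: 0.35 * 1.6 = 0.56 wt%
S_blend = 0.9555 + 0.56 = 1.5155

1.5155 wt%


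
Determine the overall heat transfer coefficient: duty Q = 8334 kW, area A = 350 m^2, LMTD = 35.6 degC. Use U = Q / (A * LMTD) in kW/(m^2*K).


From Q = U*A*LMTD, U = Q / (A * LMTD)
U = 8334 / (350 * 35.6) = 8334 / 12460 = 0.6689

0.6689 kW/(m^2*K)


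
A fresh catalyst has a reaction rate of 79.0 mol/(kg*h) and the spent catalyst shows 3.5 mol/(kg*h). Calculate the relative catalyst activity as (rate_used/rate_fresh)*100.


Activity (%) = (rate_used / rate_fresh) * 100
rate_used = 3.5, rate_fresh = 79.0
= (3.5 / 79.0) * 100
= 0.04430 * 100 = 4.430

4.430 %


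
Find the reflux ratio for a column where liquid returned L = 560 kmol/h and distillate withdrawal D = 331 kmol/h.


Reflux ratio definition: R = L / D (liquid returned / distillate withdrawn)
L = 560 kmol/h, D = 331 kmol/h
R = 560 / 331 = 1.692

1.692


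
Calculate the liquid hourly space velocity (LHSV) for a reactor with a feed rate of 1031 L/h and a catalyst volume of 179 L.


LHSV = volumetric feed rate / catalyst volume
= 1031 L/h / 179 L
= 5.760 h^-1

5.760 h^-1


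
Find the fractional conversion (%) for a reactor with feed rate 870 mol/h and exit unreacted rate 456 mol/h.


X = (F_in - F_out) / F_in * 100
Moles reacted = 870 - 456 = 414
X = 414 / 870 * 100
= 0.4759 * 100
= 47.59 %

47.59 %


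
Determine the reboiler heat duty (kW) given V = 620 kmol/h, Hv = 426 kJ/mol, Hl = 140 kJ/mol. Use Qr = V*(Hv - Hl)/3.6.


Qr = 620 * (426 - 140) / 3.6 = 620 * 286 / 3.6 = 49260

49260 kW


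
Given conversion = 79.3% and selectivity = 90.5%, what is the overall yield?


Overall yield = conversion (%) * selectivity (%) / 100
Conversion = 79.3%, Selectivity = 90.5%
Y = 79.3 * 90.5 / 100
= 71.7665 %

71.7665 %


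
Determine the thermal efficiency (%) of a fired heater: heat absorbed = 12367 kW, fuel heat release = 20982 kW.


Furnace efficiency = Q_absorbed / Q_fuel * 100
= 12367 / 20982 * 100 = 58.94

58.94 %


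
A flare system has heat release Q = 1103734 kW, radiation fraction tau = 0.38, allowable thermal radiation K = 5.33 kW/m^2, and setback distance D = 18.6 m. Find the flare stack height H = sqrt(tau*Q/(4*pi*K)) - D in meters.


tau*Q/(4*pi*K) = 0.38 * 1103734 / (4 * pi * 5.33) = 6261.97
sqrt(6261.97) = 79.1326
H = 79.1326 - 18.6 = 60.53

60.53 m


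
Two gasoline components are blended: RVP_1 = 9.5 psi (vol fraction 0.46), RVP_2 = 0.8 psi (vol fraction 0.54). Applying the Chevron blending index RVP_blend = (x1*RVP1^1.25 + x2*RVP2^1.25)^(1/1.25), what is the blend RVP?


Chevron index: RVP_blend = (sum xi*RVPi^1.25)^(1/1.25)
RVP^1.25 terms: 0.46 * 9.5^1.25 + 0.54 * 0.8^1.25 = 8.08063
RVP_blend = 8.08063^(1/1.25) = 5.321

5.321 psi


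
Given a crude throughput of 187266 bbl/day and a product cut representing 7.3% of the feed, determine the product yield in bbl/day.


Crude throughput = 187266 bbl/day
Fraction yield = 7.3%
yield = throughput * fraction / 100
yield = 187266 * 7.3 / 100 = 13670.418

13670.418 bbl/day


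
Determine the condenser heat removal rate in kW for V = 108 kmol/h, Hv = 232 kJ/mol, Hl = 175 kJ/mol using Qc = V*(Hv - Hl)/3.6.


Qc = 108 * (232 - 175) / 3.6 = 108 * 57 / 3.6 = 1710

1710 kW


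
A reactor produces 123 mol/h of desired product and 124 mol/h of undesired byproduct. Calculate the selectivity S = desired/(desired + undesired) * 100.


Selectivity = desired / (desired + undesired) * 100
Total products = 123 + 124 = 247 mol/h
S = 123 / 247 * 100
= 0.4980 * 100
= 49.80 %

49.80 %


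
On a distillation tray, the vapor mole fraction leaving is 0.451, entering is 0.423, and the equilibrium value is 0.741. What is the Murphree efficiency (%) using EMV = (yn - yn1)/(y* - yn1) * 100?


Murphree vapor efficiency: EMV = (y_n - y_(n-1)) / (y*_n - y_(n-1)) * 100
EMV = (0.451 - 0.423) / (0.741 - 0.423) * 100 = 0.028 / 0.318 * 100 = 8.805

8.805 %


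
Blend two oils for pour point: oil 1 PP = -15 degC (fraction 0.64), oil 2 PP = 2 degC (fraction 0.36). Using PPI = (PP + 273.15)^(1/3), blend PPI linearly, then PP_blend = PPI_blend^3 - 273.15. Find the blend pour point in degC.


PPI_1 = (-15 + 273.15)^(1/3) = 6.36733
PPI_2 = (2 + 273.15)^(1/3) = 6.504139
PPI_blend = 0.64 * 6.36733 + 0.36 * 6.504139 = 6.416581
PP_blend = 6.416581^3 - 273.15 = 264.1868 - 273.15 = -8.96

-8.96 degC


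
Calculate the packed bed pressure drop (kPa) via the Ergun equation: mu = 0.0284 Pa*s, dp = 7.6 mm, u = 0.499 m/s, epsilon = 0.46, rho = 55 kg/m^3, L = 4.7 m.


dp = 7.6 mm = 0.0076 m
Viscous term = 150*0.0284*0.499*(1-0.46)^2 / (0.0076^2*0.46^3) = 110255
Inertial term = 1.75*55*0.499^2*(1-0.46) / (0.0076*0.46^3) = 17494.8
dP/L = 110255 + 17494.8 = 127750 Pa/m
dP = 127750 * 4.7 / 1000 = 600.4 kPa

600.4 kPa


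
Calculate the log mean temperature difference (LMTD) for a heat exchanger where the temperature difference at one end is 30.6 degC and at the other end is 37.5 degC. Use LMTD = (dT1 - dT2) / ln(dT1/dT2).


LMTD = (dT1 - dT2) / ln(dT1/dT2)
= (30.6 - 37.5) / ln(30.6 / 37.5) = -6.9 / -0.203341 = 33.93

33.93 degC


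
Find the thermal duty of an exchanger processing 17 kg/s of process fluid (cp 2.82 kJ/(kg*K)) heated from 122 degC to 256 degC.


Q = m_dot * cp * delta_T
delta_T = 256 - 122 = 134 K
Q = 17 * 2.82 * 134
= 47.94 * 134
= 6423.96 kW

6423.96 kW


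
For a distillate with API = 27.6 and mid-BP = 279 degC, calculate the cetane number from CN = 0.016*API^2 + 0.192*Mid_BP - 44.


CN = 0.016 * 27.6^2 + 0.192 * 279 - 44
CN = 12.18816 + 53.568 - 44 = 21.75616

21.75616


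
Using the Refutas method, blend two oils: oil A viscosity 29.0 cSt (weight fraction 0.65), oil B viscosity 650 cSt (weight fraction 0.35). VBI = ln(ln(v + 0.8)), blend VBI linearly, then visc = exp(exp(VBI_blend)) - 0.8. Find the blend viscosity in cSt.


Refutas method: VBN_i = 14.534*ln(ln(visc_i + 0.8)) + 10.975, blended linearly by mass fraction; since VBN is linear in VBI_i = ln(ln(visc_i + 0.8)) and the fractions sum to 1, blend VBI directly: visc = exp(exp(VBI_blend)) - 0.8
VBI_1 = ln(ln(29.0 + 0.8)) = 1.22216
VBI_2 = ln(ln(650 + 0.8)) = 1.86844
VBI_blend = 0.65 * 1.22216 + 0.35 * 1.86844 = 1.44836
visc_blend = exp(exp(1.44836)) - 0.8 = 69.74

69.74 cSt


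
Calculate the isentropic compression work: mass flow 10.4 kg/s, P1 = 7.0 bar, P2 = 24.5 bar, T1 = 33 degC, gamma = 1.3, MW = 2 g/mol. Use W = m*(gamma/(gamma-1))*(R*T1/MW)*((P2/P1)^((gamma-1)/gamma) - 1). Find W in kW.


Isentropic work: W = m*(gamma/(gamma-1))*(R*T1/MW)*((P2/P1)^((gamma-1)/gamma) - 1)
T1 = 33 + 273.15 = 306.15 K
Pressure ratio = 24.5 / 7.0 = 3.5
Exponent = (1.3 - 1)/1.3 = 0.230769
(P2/P1)^exp - 1 = 3.5^0.230769 - 1 = 0.335224
W = 10.4 * 1.3 / 0.3 * 8.314 * 306.15 / 2 * 0.335224 = 19230

19230 kW


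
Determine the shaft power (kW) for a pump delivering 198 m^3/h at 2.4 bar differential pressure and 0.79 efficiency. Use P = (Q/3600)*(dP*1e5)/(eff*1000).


Q = 198 / 3600 = 0.055 m^3/s
P = 0.055 * (2.4 * 1e5) / 0.79 / 1000 = 16.71

16.71 kW


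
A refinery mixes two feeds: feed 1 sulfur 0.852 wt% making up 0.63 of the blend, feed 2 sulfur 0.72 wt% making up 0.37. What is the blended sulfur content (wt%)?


Linear sulfur blending: S_blend = x1*S1 + x2*S2
Contribution 1: 0.63 * 0.852 = 0.53676 wt%
Contribution 2: 0.37 * 0.72 = 0.2664 wt%
S_blend = 0.53676 + 0.2664 = 0.80316

0.80316 wt%


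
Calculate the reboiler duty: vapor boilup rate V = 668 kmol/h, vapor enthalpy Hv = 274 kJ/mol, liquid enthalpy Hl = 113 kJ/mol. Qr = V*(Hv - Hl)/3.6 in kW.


Qr = 668 * (274 - 113) / 3.6 = 668 * 161 / 3.6 = 29870

29870 kW


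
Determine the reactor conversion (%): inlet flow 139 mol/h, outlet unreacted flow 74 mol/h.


X = (F_in - F_out) / F_in * 100
Moles reacted = 139 - 74 = 65
X = 65 / 139 * 100
= 0.4676 * 100
= 46.76 %

46.76 %


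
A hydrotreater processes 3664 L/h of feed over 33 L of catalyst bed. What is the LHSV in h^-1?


LHSV = volumetric feed rate / catalyst volume
= 3664 L/h / 33 L
= 111.0 h^-1

111.0 h^-1


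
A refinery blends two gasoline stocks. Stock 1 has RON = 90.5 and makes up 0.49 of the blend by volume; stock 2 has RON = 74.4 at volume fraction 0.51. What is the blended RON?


Linear blending: RON_blend = sum(vi * RONi)
Contribution 1: 0.49 * 90.5 = 44.345
Contribution 2: 0.51 * 74.4 = 37.944
RON_blend = 44.345 + 37.944 = 82.289

82.289


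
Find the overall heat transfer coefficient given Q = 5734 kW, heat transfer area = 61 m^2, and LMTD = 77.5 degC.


From Q = U*A*LMTD, U = Q / (A * LMTD)
U = 5734 / (61 * 77.5) = 5734 / 4727.5 = 1.213

1.213 kW/(m^2*K)


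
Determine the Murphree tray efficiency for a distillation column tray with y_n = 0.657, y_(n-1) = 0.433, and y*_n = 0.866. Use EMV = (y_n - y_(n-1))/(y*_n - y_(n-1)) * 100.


Murphree vapor efficiency: EMV = (y_n - y_(n-1)) / (y*_n - y_(n-1)) * 100
EMV = (0.657 - 0.433) / (0.866 - 0.433) * 100 = 0.224 / 0.433 * 100 = 51.73

51.73 %


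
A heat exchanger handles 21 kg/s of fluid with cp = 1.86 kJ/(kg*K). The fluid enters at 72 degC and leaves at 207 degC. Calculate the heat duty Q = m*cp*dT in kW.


Q = m_dot * cp * delta_T
delta_T = 207 - 72 = 135 K
Q = 21 * 1.86 * 135
= 39.06 * 135
= 5273.1 kW

5273.1 kW


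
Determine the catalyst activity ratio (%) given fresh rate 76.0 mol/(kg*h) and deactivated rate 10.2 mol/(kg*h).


Activity (%) = (rate_used / rate_fresh) * 100
rate_used = 10.2, rate_fresh = 76.0
= (10.2 / 76.0) * 100
= 0.1342 * 100 = 13.42

13.42 %


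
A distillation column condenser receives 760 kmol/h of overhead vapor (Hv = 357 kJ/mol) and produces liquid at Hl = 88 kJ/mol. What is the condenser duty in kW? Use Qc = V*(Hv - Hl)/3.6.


Qc = 760 * (357 - 88) / 3.6 = 760 * 269 / 3.6 = 56790

56790 kW


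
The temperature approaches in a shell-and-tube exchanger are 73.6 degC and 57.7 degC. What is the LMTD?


LMTD = (dT1 - dT2) / ln(dT1/dT2)
= (73.6 - 57.7) / ln(73.6 / 57.7) = 15.9 / 0.243388 = 65.33

65.33 degC


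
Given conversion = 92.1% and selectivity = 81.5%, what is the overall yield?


Overall yield = conversion (%) * selectivity (%) / 100
Conversion = 92.1%, Selectivity = 81.5%
Y = 92.1 * 81.5 / 100
= 75.0615 %

75.0615 %


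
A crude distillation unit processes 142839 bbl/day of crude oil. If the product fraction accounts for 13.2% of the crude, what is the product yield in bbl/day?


Crude throughput = 142839 bbl/day
Fraction yield = 13.2%
yield = throughput * fraction / 100
yield = 142839 * 13.2 / 100 = 18854.748

18854.748 bbl/day


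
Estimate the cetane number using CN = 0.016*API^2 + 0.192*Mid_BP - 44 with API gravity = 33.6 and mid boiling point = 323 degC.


CN = 0.016 * 33.6^2 + 0.192 * 323 - 44
CN = 18.06336 + 62.016 - 44 = 36.07936

36.07936


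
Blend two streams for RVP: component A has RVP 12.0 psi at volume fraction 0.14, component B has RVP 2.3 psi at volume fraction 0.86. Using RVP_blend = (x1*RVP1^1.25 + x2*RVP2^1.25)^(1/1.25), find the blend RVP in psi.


Chevron index: RVP_blend = (sum xi*RVPi^1.25)^(1/1.25)
RVP^1.25 terms: 0.14 * 12.0^1.25 + 0.86 * 2.3^1.25 = 5.56273
RVP_blend = 5.56273^(1/1.25) = 3.947

3.947 psi


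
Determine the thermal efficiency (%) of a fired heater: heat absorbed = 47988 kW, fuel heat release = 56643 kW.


Furnace efficiency = Q_absorbed / Q_fuel * 100
= 47988 / 56643 * 100 = 84.72

84.72 %


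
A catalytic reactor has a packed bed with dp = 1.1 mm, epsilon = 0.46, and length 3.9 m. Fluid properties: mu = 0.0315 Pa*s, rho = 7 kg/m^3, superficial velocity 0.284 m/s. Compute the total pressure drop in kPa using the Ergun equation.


dp = 1.1 mm = 0.0011 m
Viscous term = 150*0.0315*0.284*(1-0.46)^2 / (0.0011^2*0.46^3) = 3322380
Inertial term = 1.75*7*0.284^2*(1-0.46) / (0.0011*0.46^3) = 4983.11
dP/L = 3322380 + 4983.11 = 3327360 Pa/m
dP = 3327360 * 3.9 / 1000 = 12980 kPa

12980 kPa


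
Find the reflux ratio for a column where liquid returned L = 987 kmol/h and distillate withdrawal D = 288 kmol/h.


Reflux ratio definition: R = L / D (liquid returned / distillate withdrawn)
L = 987 kmol/h, D = 288 kmol/h
R = 987 / 288 = 3.427

3.427


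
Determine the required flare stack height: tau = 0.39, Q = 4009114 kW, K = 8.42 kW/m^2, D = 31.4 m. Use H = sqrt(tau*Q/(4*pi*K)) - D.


tau*Q/(4*pi*K) = 0.39 * 4009114 / (4 * pi * 8.42) = 14777.2
sqrt(14777.2) = 121.562
H = 121.562 - 31.4 = 90.16

90.16 m


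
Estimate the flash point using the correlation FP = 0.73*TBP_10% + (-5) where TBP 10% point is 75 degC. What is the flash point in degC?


FP = 0.73 * 75 + (-5) = 49.75

49.75 degC


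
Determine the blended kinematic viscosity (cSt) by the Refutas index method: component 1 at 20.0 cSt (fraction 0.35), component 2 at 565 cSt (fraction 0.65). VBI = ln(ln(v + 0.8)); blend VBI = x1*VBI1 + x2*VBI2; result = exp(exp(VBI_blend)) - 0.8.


Refutas method: VBN_i = 14.534*ln(ln(visc_i + 0.8)) + 10.975, blended linearly by mass fraction; since VBN is linear in VBI_i = ln(ln(visc_i + 0.8)) and the fractions sum to 1, blend VBI directly: visc = exp(exp(VBI_blend)) - 0.8
VBI_1 = ln(ln(20.0 + 0.8)) = 1.1102
VBI_2 = ln(ln(565 + 0.8)) = 1.8466
VBI_blend = 0.35 * 1.1102 + 0.65 * 1.8466 = 1.58886
visc_blend = exp(exp(1.58886)) - 0.8 = 133.2

133.2 cSt


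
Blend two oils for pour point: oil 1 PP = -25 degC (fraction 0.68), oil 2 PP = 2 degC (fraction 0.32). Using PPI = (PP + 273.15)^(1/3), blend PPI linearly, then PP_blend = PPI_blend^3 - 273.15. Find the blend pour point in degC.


PPI_1 = (-25 + 273.15)^(1/3) = 6.284028
PPI_2 = (2 + 273.15)^(1/3) = 6.504139
PPI_blend = 0.68 * 6.284028 + 0.32 * 6.504139 = 6.354464
PP_blend = 6.354464^3 - 273.15 = 256.5883 - 273.15 = -16.56

-16.56 degC


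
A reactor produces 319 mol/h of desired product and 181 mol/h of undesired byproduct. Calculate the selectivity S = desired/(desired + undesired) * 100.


Selectivity = desired / (desired + undesired) * 100
Total products = 319 + 181 = 500 mol/h
S = 319 / 500 * 100
= 0.6380 * 100
= 63.80 %

63.80 %


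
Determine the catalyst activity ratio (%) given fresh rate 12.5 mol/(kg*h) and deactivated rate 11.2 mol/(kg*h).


Activity (%) = (rate_used / rate_fresh) * 100
rate_used = 11.2, rate_fresh = 12.5
= (11.2 / 12.5) * 100
= 0.8960 * 100 = 89.60

89.60 %


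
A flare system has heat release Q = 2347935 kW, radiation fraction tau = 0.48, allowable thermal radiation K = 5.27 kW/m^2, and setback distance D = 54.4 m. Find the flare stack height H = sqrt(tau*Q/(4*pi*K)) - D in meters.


tau*Q/(4*pi*K) = 0.48 * 2347935 / (4 * pi * 5.27) = 17017.9
sqrt(17017.9) = 130.453
H = 130.453 - 54.4 = 76.05

76.05 m


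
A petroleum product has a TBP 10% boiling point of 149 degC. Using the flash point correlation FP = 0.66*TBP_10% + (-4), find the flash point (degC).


FP = 0.66 * 149 + (-4) = 94.34

94.34 degC


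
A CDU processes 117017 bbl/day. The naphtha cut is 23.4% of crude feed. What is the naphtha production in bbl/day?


Crude throughput = 117017 bbl/day
Fraction yield = 23.4%
yield = throughput * fraction / 100
yield = 117017 * 23.4 / 100 = 27381.978

27381.978 bbl/day


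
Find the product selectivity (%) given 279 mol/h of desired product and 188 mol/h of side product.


Selectivity = desired / (desired + undesired) * 100
Total products = 279 + 188 = 467 mol/h
S = 279 / 467 * 100
= 0.5974 * 100
= 59.74 %

59.74 %


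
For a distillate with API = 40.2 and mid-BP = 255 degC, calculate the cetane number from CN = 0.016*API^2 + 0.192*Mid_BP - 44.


CN = 0.016 * 40.2^2 + 0.192 * 255 - 44
CN = 25.85664 + 48.96 - 44 = 30.81664

30.81664


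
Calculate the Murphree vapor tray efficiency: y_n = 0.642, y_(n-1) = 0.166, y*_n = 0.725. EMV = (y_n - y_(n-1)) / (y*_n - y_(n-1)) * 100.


Murphree vapor efficiency: EMV = (y_n - y_(n-1)) / (y*_n - y_(n-1)) * 100
EMV = (0.642 - 0.166) / (0.725 - 0.166) * 100 = 0.476 / 0.559 * 100 = 85.15

85.15 %


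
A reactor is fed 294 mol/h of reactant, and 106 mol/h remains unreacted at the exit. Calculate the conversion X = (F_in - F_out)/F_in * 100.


X = (F_in - F_out) / F_in * 100
Moles reacted = 294 - 106 = 188
X = 188 / 294 * 100
= 0.6395 * 100
= 63.95 %

63.95 %


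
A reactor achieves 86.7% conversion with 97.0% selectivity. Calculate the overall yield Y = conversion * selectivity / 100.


Overall yield = conversion (%) * selectivity (%) / 100
Conversion = 86.7%, Selectivity = 97.0%
Y = 86.7 * 97.0 / 100
= 84.099 %

84.099 %


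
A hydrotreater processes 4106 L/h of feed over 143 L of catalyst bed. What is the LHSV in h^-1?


LHSV = volumetric feed rate / catalyst volume
= 4106 L/h / 143 L
= 28.71 h^-1

28.71 h^-1


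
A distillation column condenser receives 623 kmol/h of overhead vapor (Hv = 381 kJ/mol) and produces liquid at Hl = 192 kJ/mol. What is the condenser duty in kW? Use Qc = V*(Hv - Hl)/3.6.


Qc = 623 * (381 - 192) / 3.6 = 623 * 189 / 3.6 = 32710

32710 kW


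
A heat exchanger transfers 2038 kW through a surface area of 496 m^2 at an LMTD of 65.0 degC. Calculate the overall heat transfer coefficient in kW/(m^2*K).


From Q = U*A*LMTD, U = Q / (A * LMTD)
U = 2038 / (496 * 65.0) = 2038 / 32240 = 0.06321

0.06321 kW/(m^2*K)


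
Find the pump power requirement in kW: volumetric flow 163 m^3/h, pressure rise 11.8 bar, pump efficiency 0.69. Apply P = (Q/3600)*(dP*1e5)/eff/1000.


Q = 163 / 3600 = 0.0452778 m^3/s
P = 0.0452778 * (11.8 * 1e5) / 0.69 / 1000 = 77.43

77.43 kW


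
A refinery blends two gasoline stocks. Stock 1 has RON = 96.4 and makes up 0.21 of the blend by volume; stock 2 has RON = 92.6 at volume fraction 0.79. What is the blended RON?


Linear blending: RON_blend = sum(vi * RONi)
Contribution 1: 0.21 * 96.4 = 20.244
Contribution 2: 0.79 * 92.6 = 73.154
RON_blend = 20.244 + 73.154 = 93.398

93.398


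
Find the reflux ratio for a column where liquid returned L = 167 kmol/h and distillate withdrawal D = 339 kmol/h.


Reflux ratio definition: R = L / D (liquid returned / distillate withdrawn)
L = 167 kmol/h, D = 339 kmol/h
R = 167 / 339 = 0.4926

0.4926


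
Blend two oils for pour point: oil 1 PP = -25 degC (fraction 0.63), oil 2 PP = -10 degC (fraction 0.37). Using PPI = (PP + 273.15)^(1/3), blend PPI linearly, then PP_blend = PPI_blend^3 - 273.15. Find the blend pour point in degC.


PPI_1 = (-25 + 273.15)^(1/3) = 6.284028
PPI_2 = (-10 + 273.15)^(1/3) = 6.408176
PPI_blend = 0.63 * 6.284028 + 0.37 * 6.408176 = 6.329963
PP_blend = 6.329963^3 - 273.15 = 253.6317 - 273.15 = -19.52

-19.52 degC


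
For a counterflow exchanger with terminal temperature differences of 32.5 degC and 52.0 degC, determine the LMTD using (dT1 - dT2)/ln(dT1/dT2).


LMTD = (dT1 - dT2) / ln(dT1/dT2)
= (32.5 - 52.0) / ln(32.5 / 52.0) = -19.5 / -0.470004 = 41.49

41.49 degC


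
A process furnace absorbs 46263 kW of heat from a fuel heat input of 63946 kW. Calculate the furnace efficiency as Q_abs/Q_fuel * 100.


Furnace efficiency = Q_absorbed / Q_fuel * 100
= 46263 / 63946 * 100 = 72.35

72.35 %


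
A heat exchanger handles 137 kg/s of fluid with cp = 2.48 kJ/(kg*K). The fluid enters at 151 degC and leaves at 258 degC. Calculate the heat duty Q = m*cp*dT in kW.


Q = m_dot * cp * delta_T
delta_T = 258 - 151 = 107 K
Q = 137 * 2.48 * 107
= 339.76 * 107
= 36354.32 kW

36354.32 kW


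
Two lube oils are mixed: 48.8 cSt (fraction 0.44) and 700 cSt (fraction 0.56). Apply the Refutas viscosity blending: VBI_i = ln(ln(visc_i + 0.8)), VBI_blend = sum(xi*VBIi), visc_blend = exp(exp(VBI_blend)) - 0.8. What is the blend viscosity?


Refutas method: VBN_i = 14.534*ln(ln(visc_i + 0.8)) + 10.975, blended linearly by mass fraction; since VBN is linear in VBI_i = ln(ln(visc_i + 0.8)) and the fractions sum to 1, blend VBI directly: visc = exp(exp(VBI_blend)) - 0.8
VBI_1 = ln(ln(48.8 + 0.8)) = 1.362
VBI_2 = ln(ln(700 + 0.8)) = 1.8798
VBI_blend = 0.44 * 1.362 + 0.56 * 1.8798 = 1.65197
visc_blend = exp(exp(1.65197)) - 0.8 = 183.6

183.6 cSt


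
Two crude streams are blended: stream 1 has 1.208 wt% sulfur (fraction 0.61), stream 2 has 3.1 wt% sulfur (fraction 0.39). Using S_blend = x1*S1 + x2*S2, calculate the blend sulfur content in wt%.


Linear sulfur blending: S_blend = x1*S1 + x2*S2
Contribution 1: 0.61 * 1.208 = 0.73688 wt%
Contribution 2: 0.39 * 3.1 = 1.209 wt%
S_blend = 0.73688 + 1.209 = 1.94588

1.94588 wt%


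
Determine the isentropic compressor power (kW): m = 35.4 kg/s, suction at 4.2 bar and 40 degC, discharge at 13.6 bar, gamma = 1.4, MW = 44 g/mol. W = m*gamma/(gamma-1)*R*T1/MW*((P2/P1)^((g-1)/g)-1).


Isentropic work: W = m*(gamma/(gamma-1))*(R*T1/MW)*((P2/P1)^((gamma-1)/gamma) - 1)
T1 = 40 + 273.15 = 313.15 K
Pressure ratio = 13.6 / 4.2 = 3.2381
Exponent = (1.4 - 1)/1.4 = 0.285714
(P2/P1)^exp - 1 = 3.2381^0.285714 - 1 = 0.398934
W = 35.4 * 1.4 / 0.4 * 8.314 * 313.15 / 44 * 0.398934 = 2925

2925 kW


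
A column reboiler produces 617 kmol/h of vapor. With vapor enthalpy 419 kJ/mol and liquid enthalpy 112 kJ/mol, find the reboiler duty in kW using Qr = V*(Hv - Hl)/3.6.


Qr = 617 * (419 - 112) / 3.6 = 617 * 307 / 3.6 = 52620

52620 kW


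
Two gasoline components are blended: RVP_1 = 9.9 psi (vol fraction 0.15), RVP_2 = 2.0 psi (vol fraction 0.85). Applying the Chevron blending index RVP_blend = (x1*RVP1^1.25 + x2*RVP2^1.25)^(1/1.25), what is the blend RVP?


Chevron index: RVP_blend = (sum xi*RVPi^1.25)^(1/1.25)
RVP^1.25 terms: 0.15 * 9.9^1.25 + 0.85 * 2.0^1.25 = 4.65577
RVP_blend = 4.65577^(1/1.25) = 3.423

3.423 psi


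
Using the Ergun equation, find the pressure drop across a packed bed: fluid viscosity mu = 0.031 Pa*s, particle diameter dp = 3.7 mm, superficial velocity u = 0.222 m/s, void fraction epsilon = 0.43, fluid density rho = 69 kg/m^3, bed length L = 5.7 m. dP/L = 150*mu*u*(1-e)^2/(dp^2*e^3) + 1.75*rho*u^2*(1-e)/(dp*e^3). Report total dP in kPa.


dp = 3.7 mm = 0.0037 m
Viscous term = 150*0.031*0.222*(1-0.43)^2 / (0.0037^2*0.43^3) = 308139
Inertial term = 1.75*69*0.222^2*(1-0.43) / (0.0037*0.43^3) = 11530.8
dP/L = 308139 + 11530.8 = 319670 Pa/m
dP = 319670 * 5.7 / 1000 = 1822 kPa

1822 kPa


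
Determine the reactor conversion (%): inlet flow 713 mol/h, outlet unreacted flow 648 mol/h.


X = (F_in - F_out) / F_in * 100
Moles reacted = 713 - 648 = 65
X = 65 / 713 * 100
= 0.09116 * 100
= 9.116 %

9.116 %


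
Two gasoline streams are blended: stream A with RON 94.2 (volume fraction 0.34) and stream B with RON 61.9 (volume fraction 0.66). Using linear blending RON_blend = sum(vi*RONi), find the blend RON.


Linear blending: RON_blend = sum(vi * RONi)
Contribution 1: 0.34 * 94.2 = 32.028
Contribution 2: 0.66 * 61.9 = 40.854
RON_blend = 32.028 + 40.854 = 72.882

72.882


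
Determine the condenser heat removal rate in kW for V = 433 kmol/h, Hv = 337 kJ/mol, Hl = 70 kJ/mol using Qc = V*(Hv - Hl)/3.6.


Qc = 433 * (337 - 70) / 3.6 = 433 * 267 / 3.6 = 32110

32110 kW


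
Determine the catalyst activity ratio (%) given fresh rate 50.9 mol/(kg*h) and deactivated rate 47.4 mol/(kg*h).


Activity (%) = (rate_used / rate_fresh) * 100
rate_used = 47.4, rate_fresh = 50.9
= (47.4 / 50.9) * 100
= 0.9312 * 100 = 93.12

93.12 %


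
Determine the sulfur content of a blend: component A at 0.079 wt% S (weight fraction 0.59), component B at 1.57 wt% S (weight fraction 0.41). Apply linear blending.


Linear sulfur blending: S_blend = x1*S1 + x2*S2
Contribution 1: 0.59 * 0.079 = 0.04661 wt%
Contribution 2: 0.41 * 1.57 = 0.6437 wt%
S_blend = 0.04661 + 0.6437 = 0.69031

0.69031 wt%


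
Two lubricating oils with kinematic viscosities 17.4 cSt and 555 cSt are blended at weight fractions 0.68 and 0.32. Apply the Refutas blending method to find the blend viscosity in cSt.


Refutas method: VBN_i = 14.534*ln(ln(visc_i + 0.8)) + 10.975, blended linearly by mass fraction; since VBN is linear in VBI_i = ln(ln(visc_i + 0.8)) and the fractions sum to 1, blend VBI directly: visc = exp(exp(VBI_blend)) - 0.8
VBI_1 = ln(ln(17.4 + 0.8)) = 1.0652
VBI_2 = ln(ln(555 + 0.8)) = 1.84378
VBI_blend = 0.68 * 1.0652 + 0.32 * 1.84378 = 1.31435
visc_blend = exp(exp(1.31435)) - 0.8 = 40.56

40.56 cSt


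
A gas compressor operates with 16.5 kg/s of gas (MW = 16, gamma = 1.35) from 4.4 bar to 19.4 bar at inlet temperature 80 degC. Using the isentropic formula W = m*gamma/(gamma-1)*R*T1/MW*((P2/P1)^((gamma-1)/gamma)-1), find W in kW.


Isentropic work: W = m*(gamma/(gamma-1))*(R*T1/MW)*((P2/P1)^((gamma-1)/gamma) - 1)
T1 = 80 + 273.15 = 353.15 K
Pressure ratio = 19.4 / 4.4 = 4.40909
Exponent = (1.35 - 1)/1.35 = 0.259259
(P2/P1)^exp - 1 = 4.40909^0.259259 - 1 = 0.469106
W = 16.5 * 1.35 / 0.35 * 8.314 * 353.15 / 16 * 0.469106 = 5479

5479 kW


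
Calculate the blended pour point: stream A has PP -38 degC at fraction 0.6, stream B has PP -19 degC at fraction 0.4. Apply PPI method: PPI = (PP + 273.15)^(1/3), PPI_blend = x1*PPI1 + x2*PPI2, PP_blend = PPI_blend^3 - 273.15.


PPI_1 = (-38 + 273.15)^(1/3) = 6.172318
PPI_2 = (-19 + 273.15)^(1/3) = 6.334272
PPI_blend = 0.6 * 6.172318 + 0.4 * 6.334272 = 6.2371
PP_blend = 6.2371^3 - 273.15 = 242.632 - 273.15 = -30.52

-30.52 degC


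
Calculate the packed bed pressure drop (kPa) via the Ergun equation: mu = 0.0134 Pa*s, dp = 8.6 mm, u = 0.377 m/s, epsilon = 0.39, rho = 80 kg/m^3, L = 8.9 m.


dp = 8.6 mm = 0.0086 m
Viscous term = 150*0.0134*0.377*(1-0.39)^2 / (0.0086^2*0.39^3) = 64269.7
Inertial term = 1.75*80*0.377^2*(1-0.39) / (0.0086*0.39^3) = 23793
dP/L = 64269.7 + 23793 = 88062.7 Pa/m
dP = 88062.7 * 8.9 / 1000 = 783.8 kPa

783.8 kPa


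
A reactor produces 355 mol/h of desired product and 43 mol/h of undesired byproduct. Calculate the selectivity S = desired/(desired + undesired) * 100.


Selectivity = desired / (desired + undesired) * 100
Total products = 355 + 43 = 398 mol/h
S = 355 / 398 * 100
= 0.8920 * 100
= 89.20 %

89.20 %


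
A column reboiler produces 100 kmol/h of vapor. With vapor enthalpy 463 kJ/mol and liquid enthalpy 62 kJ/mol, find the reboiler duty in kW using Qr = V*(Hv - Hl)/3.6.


Qr = 100 * (463 - 62) / 3.6 = 100 * 401 / 3.6 = 11140

11140 kW


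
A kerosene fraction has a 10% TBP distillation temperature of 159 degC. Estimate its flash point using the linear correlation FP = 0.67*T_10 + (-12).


FP = 0.67 * 159 + (-12) = 94.53

94.53 degC


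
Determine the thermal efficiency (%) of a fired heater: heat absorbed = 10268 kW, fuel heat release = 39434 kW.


Furnace efficiency = Q_absorbed / Q_fuel * 100
= 10268 / 39434 * 100 = 26.04

26.04 %


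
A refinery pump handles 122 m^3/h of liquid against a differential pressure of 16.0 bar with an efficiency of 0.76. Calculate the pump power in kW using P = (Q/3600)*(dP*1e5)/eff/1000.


Q = 122 / 3600 = 0.0338889 m^3/s
P = 0.0338889 * (16.0 * 1e5) / 0.76 / 1000 = 71.35

71.35 kW


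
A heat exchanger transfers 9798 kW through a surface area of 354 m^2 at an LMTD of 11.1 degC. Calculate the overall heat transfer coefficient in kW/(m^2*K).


From Q = U*A*LMTD, U = Q / (A * LMTD)
U = 9798 / (354 * 11.1) = 9798 / 3929.4 = 2.494

2.494 kW/(m^2*K)


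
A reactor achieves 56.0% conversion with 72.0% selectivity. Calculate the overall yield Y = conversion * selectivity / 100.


Overall yield = conversion (%) * selectivity (%) / 100
Conversion = 56.0%, Selectivity = 72.0%
Y = 56.0 * 72.0 / 100
= 40.32 %

40.32 %


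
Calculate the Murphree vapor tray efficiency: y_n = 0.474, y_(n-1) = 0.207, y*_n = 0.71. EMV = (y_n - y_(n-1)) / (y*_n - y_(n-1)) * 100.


Murphree vapor efficiency: EMV = (y_n - y_(n-1)) / (y*_n - y_(n-1)) * 100
EMV = (0.474 - 0.207) / (0.71 - 0.207) * 100 = 0.267 / 0.503 * 100 = 53.08

53.08 %


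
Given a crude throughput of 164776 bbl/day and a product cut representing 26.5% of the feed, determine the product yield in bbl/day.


Crude throughput = 164776 bbl/day
Fraction yield = 26.5%
yield = throughput * fraction / 100
yield = 164776 * 26.5 / 100 = 43665.64

43665.64 bbl/day


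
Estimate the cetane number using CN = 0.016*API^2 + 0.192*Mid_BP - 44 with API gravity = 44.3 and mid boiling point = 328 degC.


CN = 0.016 * 44.3^2 + 0.192 * 328 - 44
CN = 31.39984 + 62.976 - 44 = 50.37584

50.37584


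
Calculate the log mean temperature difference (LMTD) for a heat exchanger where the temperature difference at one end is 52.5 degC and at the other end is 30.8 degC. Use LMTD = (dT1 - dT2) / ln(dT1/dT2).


LMTD = (dT1 - dT2) / ln(dT1/dT2)
= (52.5 - 30.8) / ln(52.5 / 30.8) = 21.7 / 0.533298 = 40.69

40.69 degC


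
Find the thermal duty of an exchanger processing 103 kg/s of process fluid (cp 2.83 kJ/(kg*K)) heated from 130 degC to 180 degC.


Q = m_dot * cp * delta_T
delta_T = 180 - 130 = 50 K
Q = 103 * 2.83 * 50
= 291.49 * 50
= 14574.5 kW

14574.5 kW


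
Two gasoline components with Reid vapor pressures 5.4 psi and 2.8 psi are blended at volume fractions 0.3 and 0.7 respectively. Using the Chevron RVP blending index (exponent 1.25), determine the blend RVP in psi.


Chevron index: RVP_blend = (sum xi*RVPi^1.25)^(1/1.25)
RVP^1.25 terms: 0.3 * 5.4^1.25 + 0.7 * 2.8^1.25 = 5.00492
RVP_blend = 5.00492^(1/1.25) = 3.627

3.627 psi


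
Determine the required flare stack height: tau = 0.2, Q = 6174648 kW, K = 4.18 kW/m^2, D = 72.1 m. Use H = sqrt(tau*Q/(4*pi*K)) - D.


tau*Q/(4*pi*K) = 0.2 * 6174648 / (4 * pi * 4.18) = 23510.2
sqrt(23510.2) = 153.33
H = 153.33 - 72.1 = 81.23

81.23 m


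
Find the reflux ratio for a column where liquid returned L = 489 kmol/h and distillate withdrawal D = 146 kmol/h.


Reflux ratio definition: R = L / D (liquid returned / distillate withdrawn)
L = 489 kmol/h, D = 146 kmol/h
R = 489 / 146 = 3.349

3.349


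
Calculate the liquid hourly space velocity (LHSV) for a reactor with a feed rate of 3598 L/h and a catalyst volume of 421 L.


LHSV = volumetric feed rate / catalyst volume
= 3598 L/h / 421 L
= 8.546 h^-1

8.546 h^-1


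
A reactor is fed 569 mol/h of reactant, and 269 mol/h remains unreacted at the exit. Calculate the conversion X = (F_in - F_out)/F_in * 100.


X = (F_in - F_out) / F_in * 100
Moles reacted = 569 - 269 = 300
X = 300 / 569 * 100
= 0.5272 * 100
= 52.72 %

52.72 %


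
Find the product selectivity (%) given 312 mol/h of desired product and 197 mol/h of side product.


Selectivity = desired / (desired + undesired) * 100
Total products = 312 + 197 = 509 mol/h
S = 312 / 509 * 100
= 0.6130 * 100
= 61.30 %

61.30 %


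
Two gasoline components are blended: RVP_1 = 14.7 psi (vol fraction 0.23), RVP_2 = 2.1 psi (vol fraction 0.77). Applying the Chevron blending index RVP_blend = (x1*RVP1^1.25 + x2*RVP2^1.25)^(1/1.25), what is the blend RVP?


Chevron index: RVP_blend = (sum xi*RVPi^1.25)^(1/1.25)
RVP^1.25 terms: 0.23 * 14.7^1.25 + 0.77 * 2.1^1.25 = 8.5668
RVP_blend = 8.5668^(1/1.25) = 5.575

5.575 psi


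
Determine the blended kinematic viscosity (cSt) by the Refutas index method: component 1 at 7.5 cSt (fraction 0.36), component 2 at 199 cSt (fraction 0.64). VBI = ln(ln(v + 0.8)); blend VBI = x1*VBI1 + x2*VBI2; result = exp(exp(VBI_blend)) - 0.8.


Refutas method: VBN_i = 14.534*ln(ln(visc_i + 0.8)) + 10.975, blended linearly by mass fraction; since VBN is linear in VBI_i = ln(ln(visc_i + 0.8)) and the fractions sum to 1, blend VBI directly: visc = exp(exp(VBI_blend)) - 0.8
VBI_1 = ln(ln(7.5 + 0.8)) = 0.749648
VBI_2 = ln(ln(199 + 0.8)) = 1.6672
VBI_blend = 0.36 * 0.749648 + 0.64 * 1.6672 = 1.33688
visc_blend = exp(exp(1.33688)) - 0.8 = 44.22

44.22 cSt
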